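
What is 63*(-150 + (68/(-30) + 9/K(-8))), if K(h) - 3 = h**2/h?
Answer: -48531/5 ≈ -9706.2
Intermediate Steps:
K(h) = 3 + h (K(h) = 3 + h**2/h = 3 + h)
63*(-150 + (68/(-30) + 9/K(-8))) = 63*(-150 + (68/(-30) + 9/(3 - 8))) = 63*(-150 + (68*(-1/30) + 9/(-5))) = 63*(-150 + (-34/15 + 9*(-1/5))) = 63*(-150 + (-34/15 - 9/5)) = 63*(-150 - 61/15) = 63*(-2311/15) = -48531/5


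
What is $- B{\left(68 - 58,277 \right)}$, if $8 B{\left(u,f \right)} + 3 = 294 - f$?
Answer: $- \frac{7}{4} \approx -1.75$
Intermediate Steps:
$B{\left(u,f \right)} = \frac{291}{8} - \frac{f}{8}$ ($B{\left(u,f \right)} = - \frac{3}{8} + \frac{294 - f}{8} = - \frac{3}{8} - \left(- \frac{147}{4} + \frac{f}{8}\right) = \frac{291}{8} - \frac{f}{8}$)
$- B{\left(68 - 58,277 \right)} = - (\frac{291}{8} - \frac{277}{8}) = \left(-1\right) \frac{7}{4} = - \frac{7}{4}$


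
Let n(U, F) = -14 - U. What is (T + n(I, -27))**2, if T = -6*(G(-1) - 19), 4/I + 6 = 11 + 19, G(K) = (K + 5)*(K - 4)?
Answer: 1739761/36 ≈ 48327.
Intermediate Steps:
G(K) = (-4 + K)*(5 + K) (G(K) = (5 + K)*(-4 + K) = (-4 + K)*(5 + K))
I = 1/6 (I = 4/(-6 + (11 + 19)) = 4/(-6 + 30) = 4/24 = 4*(1/24) = 1/6 ≈ 0.16667)
T = 234 (T = -6*((-20 - 1 + (-1)**2) - 19) = -6*((-20 - 1 + 1) - 19) = -6*(-20 - 19) = -6*(-39) = 234)
(T + n(I, -27))**2 = (234 + (-14 - 1*1/6))**2 = (234 + (-14 - 1/6))**2 = (234 - 85/6)**2 = (1319/6)**2 = 1739761/36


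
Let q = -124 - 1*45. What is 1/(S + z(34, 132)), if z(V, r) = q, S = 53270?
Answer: 1/53101 ≈ 1.8832e-5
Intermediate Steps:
q = -169 (q = -124 - 45 = -169)
z(V, r) = -169
1/(S + z(34, 132)) = 1/(53270 - 169) = 1/53101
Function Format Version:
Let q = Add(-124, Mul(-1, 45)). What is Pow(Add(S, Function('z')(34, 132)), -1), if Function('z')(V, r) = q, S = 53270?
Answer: Rational(1, 53101) ≈ 1.8832e-5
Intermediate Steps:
q = -169 (q = Add(-124, -45) = -169)
Function('z')(V, r) = -169
Pow(Add(S, Function('z')(34, 132)), -1) = Pow(Add(53270, -169), -1) = Pow(53101, -1) = Rational(1, 53101)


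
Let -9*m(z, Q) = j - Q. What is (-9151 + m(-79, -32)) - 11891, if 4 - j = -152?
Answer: -189566/9 ≈ -21063.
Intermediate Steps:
j = 156 (j = 4 - 1*(-152) = 4 + 152 = 156)
m(z, Q) = -52/3 + Q/9 (m(z, Q) = -(156 - Q)/9 = -52/3 + Q/9)
(-9151 + m(-79, -32)) - 11891 = (-9151 + (-52/3 + (⅑)*(-32))) - 11891 = (-9151 + (-52/3 - 32/9)) - 11891 = (-9151 - 188/9) - 11891 = -82547/9 - 11891 = -189566/9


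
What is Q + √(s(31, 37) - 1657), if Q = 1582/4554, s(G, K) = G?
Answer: 791/2277 + I*√1626 ≈ 0.34739 + 40.324*I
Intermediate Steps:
Q = 791/2277 (Q = 1582*(1/4554) = 791/2277 ≈ 0.34739)
Q + √(s(31, 37) - 1657) = 791/2277 + √(31 - 1657) = 791/2277 + √(-1626) = 791/2277 + I*√1626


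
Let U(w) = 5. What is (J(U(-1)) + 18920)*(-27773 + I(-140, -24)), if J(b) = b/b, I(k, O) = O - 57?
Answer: -527025534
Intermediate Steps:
I(k, O) = -57 + O
J(b) = 1
(J(U(-1)) + 18920)*(-27773 + I(-140, -24)) = (1 + 18920)*(-27773 + (-57 - 24)) = 18921*(-27773 - 81) = 18921*(-27854) = -527025534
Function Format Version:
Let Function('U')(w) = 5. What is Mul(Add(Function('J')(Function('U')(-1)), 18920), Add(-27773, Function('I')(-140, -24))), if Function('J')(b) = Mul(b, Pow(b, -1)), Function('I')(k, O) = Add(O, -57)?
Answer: -527025534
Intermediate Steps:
Function('I')(k, O) = Add(-57, O)
Function('J')(b) = 1
Mul(Add(Function('J')(Function('U')(-1)), 18920), Add(-27773, Function('I')(-140, -24))) = Mul(Add(1, 18920), Add(-27773, Add(-57, -24))) = Mul(18921, Add(-27773, -81)) = Mul(18921, -27854) = -527025534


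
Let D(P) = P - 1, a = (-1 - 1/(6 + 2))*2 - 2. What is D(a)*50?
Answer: -525/2 ≈ -262.50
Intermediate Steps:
a = -17/4 (a = (-1 - 1/8)*2 - 2 = -9/8*2 - 2 = -9/4 - 2 = -17/4 ≈ -4.2500)
D(P) = -1 + P
D(a)*50 = (-1 - 17/4)*50 = -21/4*50 = -525/2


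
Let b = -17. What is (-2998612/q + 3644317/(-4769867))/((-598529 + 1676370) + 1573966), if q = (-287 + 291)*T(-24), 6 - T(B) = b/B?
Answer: -85818345375883/1606393370857963 ≈ -0.053423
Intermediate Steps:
T(B) = 6 + 17/B (T(B) = 6 - (-17)/B = 6 + 17/B)
q = 127/6 (q = (-287 + 291)*(6 + 17/(-24)) = 4*(6 + 17*(-1/24)) = 4*(6 - 17/24) = 4*(127/24) = 127/6 ≈ 21.167)
(-2998612/q + 3644317/(-4769867))/((-598529 + 1676370) + 1573966) = (-2998612/127/6 + 3644317/(-4769867))/((-598529 + 1676370) + 1573966) = (-2998612*6/127 + 3644317*(-1/4769867))/(1077841 + 1573966) = (-17991672/127 - 3644317/4769867)/2651807 = -85818345375883/605773109*1/2651807 = -85818345375883/1606393370857963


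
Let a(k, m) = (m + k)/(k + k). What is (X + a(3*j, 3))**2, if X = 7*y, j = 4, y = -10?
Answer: 308025/64 ≈ 4812.9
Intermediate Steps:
a(k, m) = (k + m)/(2*k) (a(k, m) = (k + m)/((2*k)) = (k + m)*(1/(2*k)) = (k + m)/(2*k))
X = -70 (X = 7*(-10) = -70)
(X + a(3*j, 3))**2 = (-70 + (3*4 + 3)/(2*((3*4))))**2 = (-70 + (1/2)*(12 + 3)/12)**2 = (-70 + (1/2)*(1/12)*15)**2 = (-70 + 5/8)**2 = (-555/8)**2 = 308025/64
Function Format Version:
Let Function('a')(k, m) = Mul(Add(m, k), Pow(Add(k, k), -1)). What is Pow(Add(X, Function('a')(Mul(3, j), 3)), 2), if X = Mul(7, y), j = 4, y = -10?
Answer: Rational(308025, 64) ≈ 4812.9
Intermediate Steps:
Function('a')(k, m) = Mul(Rational(1, 2), Pow(k, -1), Add(k, m)) (Function('a')(k, m) = Mul(Add(k, m), Pow(Mul(2, k), -1)) = Mul(Add(k, m), Mul(Rational(1, 2), Pow(k, -1))) = Mul(Rational(1, 2), Pow(k, -1), Add(k, m)))
X = -70 (X = Mul(7, -10) = -70)
Pow(Add(X, Function('a')(Mul(3, j), 3)), 2) = Pow(Add(-70, Mul(Rational(1, 2), Pow(Mul(3, 4), -1), Add(Mul(3, 4), 3))), 2) = Pow(Add(-70, Mul(Rational(1, 2), Pow(12, -1), Add(12, 3))), 2) = Pow(Add(-70, Mul(Rational(1, 2), Rational(1, 12), 15)), 2) = Pow(Add(-70, Rational(5, 8)), 2) = Pow(Rational(-555, 8), 2) = Rational(308025, 64)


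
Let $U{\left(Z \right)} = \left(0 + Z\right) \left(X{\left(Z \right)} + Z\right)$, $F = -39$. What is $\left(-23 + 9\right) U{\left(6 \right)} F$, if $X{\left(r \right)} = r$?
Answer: $39312$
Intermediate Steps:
$U{\left(Z \right)} = 2 Z^{2}$ ($U{\left(Z \right)} = \left(0 + Z\right) \left(Z + Z\right) = Z 2 Z = 2 Z^{2}$)
$\left(-23 + 9\right) U{\left(6 \right)} F = \left(-23 + 9\right) 2 \cdot 6^{2} \left(-39\right) = - 14 \cdot 2 \cdot 36 \left(-39\right) = \left(-14\right) 72 \left(-39\right) = \left(-1008\right) \left(-39\right) = 39312$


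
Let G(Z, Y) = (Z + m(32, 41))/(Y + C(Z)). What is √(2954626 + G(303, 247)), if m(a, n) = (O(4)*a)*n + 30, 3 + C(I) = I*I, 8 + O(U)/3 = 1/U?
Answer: √25036773498965371/92053 ≈ 1718.9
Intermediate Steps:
O(U) = -24 + 3/U (O(U) = -24 + 3*(1/U) = -24 + 3/U)
C(I) = -3 + I² (C(I) = -3 + I*I = -3 + I²)
m(a, n) = 30 - 93*a*n/4 (m(a, n) = ((-24 + 3/4)*a)*n + 30 = ((-24 + 3*(¼))*a)*n + 30 = ((-24 + ¾)*a)*n + 30 = (-93*a/4)*n + 30 = -93*a*n/4 + 30 = 30 - 93*a*n/4)
G(Z, Y) = (-30474 + Z)/(-3 + Y + Z²) (G(Z, Y) = (Z + (30 - 93/4*32*41))/(Y + (-3 + Z²)) = (Z + (30 - 30504))/(-3 + Y + Z²) = (Z - 30474)/(-3 + Y + Z²) = (-30474 + Z)/(-3 + Y + Z²))
√(2954626 + G(303, 247)) = √(2954626 + (-30474 + 303)/(-3 + 247 + 303²)) = √(2954626 - 30171/(-3 + 247 + 91809)) = √(2954626 - 30171/92053) = √(271982157007/92053) = √25036773498965371/92053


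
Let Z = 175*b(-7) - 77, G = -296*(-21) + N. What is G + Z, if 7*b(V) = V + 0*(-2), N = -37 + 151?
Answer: 6078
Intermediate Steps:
N = 114
G = 6330 (G = -296*(-21) + 114 = 6216 + 114 = 6330)
b(V) = V/7 (b(V) = (V + 0*(-2))/7 = (V + 0)/7 = V/7)
Z = -252 (Z = 175*((⅐)*(-7)) - 77 = 175*(-1) - 77 = -175 - 77 = -252)
G + Z = 6330 - 252 = 6078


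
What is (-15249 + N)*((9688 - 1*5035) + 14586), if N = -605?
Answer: -305015106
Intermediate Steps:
(-15249 + N)*((9688 - 1*5035) + 14586) = (-15249 - 605)*((9688 - 1*5035) + 14586) = -15854*((9688 - 5035) + 14586) = -15854*(4653 + 14586) = -15854*19239 = -305015106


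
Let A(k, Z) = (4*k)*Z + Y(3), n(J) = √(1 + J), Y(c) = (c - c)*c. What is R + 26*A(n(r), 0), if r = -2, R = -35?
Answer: -35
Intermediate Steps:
Y(c) = 0 (Y(c) = 0*c = 0)
A(k, Z) = 4*Z*k (A(k, Z) = (4*k)*Z + 0 = 4*Z*k + 0 = 4*Z*k)
R + 26*A(n(r), 0) = -35 + 26*(4*0*√(1 - 2)) = -35 + 26*(4*0*√(-1)) = -35 + 26*(4*0*I) = -35 + 26*0 = -35 + 0 = -35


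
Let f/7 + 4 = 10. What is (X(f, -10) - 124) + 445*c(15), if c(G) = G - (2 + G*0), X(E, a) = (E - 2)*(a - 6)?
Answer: 5021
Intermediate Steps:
f = 42 (f = -28 + 7*10 = -28 + 70 = 42)
X(E, a) = (-6 + a)*(-2 + E) (X(E, a) = (-2 + E)*(-6 + a) = (-6 + a)*(-2 + E))
c(G) = -2 + G (c(G) = G - (2 + 0) = G - 1*2 = G - 2 = -2 + G)
(X(f, -10) - 124) + 445*c(15) = ((12 - 6*42 - 2*(-10) + 42*(-10)) - 124) + 445*(-2 + 15) = ((12 - 252 + 20 - 420) - 124) + 445*13 = (-640 - 124) + 5785 = -764 + 5785 = 5021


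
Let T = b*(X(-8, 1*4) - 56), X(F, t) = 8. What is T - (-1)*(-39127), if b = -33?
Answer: -37543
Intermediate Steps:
T = 1584 (T = -33*(8 - 56) = -33*(-48) = 1584)
T - (-1)*(-39127) = 1584 - (-1)*(-39127) = 1584 - 1*39127 = 1584 - 39127 = -37543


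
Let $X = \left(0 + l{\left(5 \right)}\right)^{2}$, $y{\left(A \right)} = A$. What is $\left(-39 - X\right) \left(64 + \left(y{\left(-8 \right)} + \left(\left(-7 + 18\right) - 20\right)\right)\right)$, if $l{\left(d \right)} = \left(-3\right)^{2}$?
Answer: $-5640$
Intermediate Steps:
$l{\left(d \right)} = 9$
$X = 81$ ($X = \left(0 + 9\right)^{2} = 9^{2} = 81$)
$\left(-39 - X\right) \left(64 + \left(y{\left(-8 \right)} + \left(\left(-7 + 18\right) - 20\right)\right)\right) = \left(-39 - 81\right) \left(64 + \left(-8 + \left(\left(-7 + 18\right) - 20\right)\right)\right) = \left(-39 - 81\right) \left(64 + \left(-8 + \left(11 - 20\right)\right)\right) = - 120 \left(64 - 17\right) = \left(-120\right) 47 = -5640$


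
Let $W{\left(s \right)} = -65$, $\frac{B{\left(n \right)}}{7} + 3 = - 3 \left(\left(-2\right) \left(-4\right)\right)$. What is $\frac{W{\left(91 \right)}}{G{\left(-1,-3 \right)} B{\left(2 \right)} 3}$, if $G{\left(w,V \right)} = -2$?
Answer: $- \frac{65}{1134} \approx -0.057319$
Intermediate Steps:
$B{\left(n \right)} = -189$ ($B{\left(n \right)} = -21 + 7 \left(- 3 \left(\left(-2\right) \left(-4\right)\right)\right) = -21 + 7 \left(\left(-3\right) 8\right) = -21 + 7 \left(-24\right) = -21 - 168 = -189$)
$\frac{W{\left(91 \right)}}{G{\left(-1,-3 \right)} B{\left(2 \right)} 3} = - \frac{65}{\left(-2\right) \left(-189\right) 3} = - \frac{65}{378 \cdot 3} = - \frac{65}{1134}$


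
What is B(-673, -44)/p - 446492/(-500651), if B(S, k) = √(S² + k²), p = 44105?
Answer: 446492/500651 + √454865/44105 ≈ 0.90711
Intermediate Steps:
B(-673, -44)/p - 446492/(-500651) = √((-673)² + (-44)²)/44105 - 446492/(-500651) = √(452929 + 1936)*(1/44105) - 446492*(-1/500651) = √454865*(1/44105) + 446492/500651 = √454865/44105 + 446492/500651 = 446492/500651 + √454865/44105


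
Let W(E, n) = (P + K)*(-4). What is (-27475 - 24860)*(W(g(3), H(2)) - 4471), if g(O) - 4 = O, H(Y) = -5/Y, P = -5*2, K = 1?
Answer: 232105725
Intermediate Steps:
P = -10
g(O) = 4 + O
W(E, n) = 36 (W(E, n) = (-10 + 1)*(-4) = -9*(-4) = 36)
(-27475 - 24860)*(W(g(3), H(2)) - 4471) = (-27475 - 24860)*(36 - 4471) = -52335*(-4435) = 232105725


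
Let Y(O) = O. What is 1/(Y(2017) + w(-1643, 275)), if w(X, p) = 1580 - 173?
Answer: 1/3424 ≈ 0.00029206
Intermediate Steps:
w(X, p) = 1407
1/(Y(2017) + w(-1643, 275)) = 1/(2017 + 1407) = 1/3424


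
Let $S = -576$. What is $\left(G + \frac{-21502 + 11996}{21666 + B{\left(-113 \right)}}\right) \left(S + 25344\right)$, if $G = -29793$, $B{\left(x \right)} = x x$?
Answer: $- \frac{261961550784}{355} \approx -7.3792 \cdot 10^{8}$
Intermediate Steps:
$B{\left(x \right)} = x^{2}$
$\left(G + \frac{-21502 + 11996}{21666 + B{\left(-113 \right)}}\right) \left(S + 25344\right) = \left(-29793 + \frac{-21502 + 11996}{21666 + \left(-113\right)^{2}}\right) \left(-576 + 25344\right) = \left(-29793 - \frac{9506}{21666 + 12769}\right) 24768 = \left(-29793 - \frac{9506}{34435}\right) 24768 = \left(-29793 - \frac{98}{355}\right) 24768 = \left(- \frac{10576613}{355}\right) 24768 = - \frac{261961550784}{355}$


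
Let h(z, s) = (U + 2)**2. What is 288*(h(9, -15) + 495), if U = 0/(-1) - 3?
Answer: 142848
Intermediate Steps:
U = -3 (U = 0*(-1) - 3 = 0 - 3 = -3)
h(z, s) = 1 (h(z, s) = (-3 + 2)**2 = (-1)**2 = 1)
288*(h(9, -15) + 495) = 288*(1 + 495) = 288*496 = 142848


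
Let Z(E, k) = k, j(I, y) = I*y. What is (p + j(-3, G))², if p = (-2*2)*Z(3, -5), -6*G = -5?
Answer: 1225/4 ≈ 306.25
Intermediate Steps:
G = ⅚ (G = -⅙*(-5) = ⅚ ≈ 0.83333)
p = 20 (p = -2*2*(-5) = -4*(-5) = 20)
(p + j(-3, G))² = (20 - 3*⅚)² = (20 - 5/2)² = (35/2)² = 1225/4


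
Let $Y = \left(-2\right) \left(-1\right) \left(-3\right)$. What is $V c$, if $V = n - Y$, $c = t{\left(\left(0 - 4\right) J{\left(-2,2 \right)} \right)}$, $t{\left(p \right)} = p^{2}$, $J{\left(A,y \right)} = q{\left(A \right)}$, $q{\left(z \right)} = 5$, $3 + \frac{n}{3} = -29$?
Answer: $-36000$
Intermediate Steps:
$n = -96$ ($n = -9 + 3 \left(-29\right) = -9 - 87 = -96$)
$Y = -6$ ($Y = 2 \left(-3\right) = -6$)
$J{\left(A,y \right)} = 5$
$c = 400$ ($c = \left(\left(0 - 4\right) 5\right)^{2} = \left(\left(-4\right) 5\right)^{2} = \left(-20\right)^{2} = 400$)
$V = -90$ ($V = -96 - -6 = -96 + 6 = -90$)
$V c = \left(-90\right) 400 = -36000$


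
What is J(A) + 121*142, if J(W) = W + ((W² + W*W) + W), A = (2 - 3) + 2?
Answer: 17186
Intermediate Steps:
A = 1 (A = -1 + 2 = 1)
J(W) = 2*W + 2*W² (J(W) = W + ((W² + W²) + W) = W + (2*W² + W) = W + (W + 2*W²) = 2*W + 2*W²)
J(A) + 121*142 = 2*1*(1 + 1) + 121*142 = 2*1*2 + 17182 = 4 + 17182 = 17186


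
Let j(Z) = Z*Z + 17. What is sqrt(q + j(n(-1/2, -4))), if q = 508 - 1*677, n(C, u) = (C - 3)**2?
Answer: I*sqrt(31)/4 ≈ 1.3919*I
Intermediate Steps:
n(C, u) = (-3 + C)**2
j(Z) = 17 + Z**2 (j(Z) = Z**2 + 17 = 17 + Z**2)
q = -169 (q = 508 - 677 = -169)
sqrt(q + j(n(-1/2, -4))) = sqrt(-169 + (17 + ((-3 - 1/2)**2)**2)) = sqrt(-169 + (17 + ((-7/2)**2)**2)) = sqrt(-169 + (17 + (49/4)**2)) = sqrt(-169 + (17 + 2401/16)) = sqrt(-169 + 2673/16) = sqrt(-31/16) = I*sqrt(31)/4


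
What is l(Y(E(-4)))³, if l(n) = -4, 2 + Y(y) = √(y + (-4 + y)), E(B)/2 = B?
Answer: -64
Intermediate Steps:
E(B) = 2*B
Y(y) = -2 + √(-4 + 2*y) (Y(y) = -2 + √(y + (-4 + y)) = -2 + √(-4 + 2*y))
l(Y(E(-4)))³ = (-4)³ = -64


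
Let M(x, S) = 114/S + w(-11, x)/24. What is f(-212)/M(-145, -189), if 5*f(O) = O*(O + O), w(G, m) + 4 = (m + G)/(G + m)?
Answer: -45303552/1835 ≈ -24689.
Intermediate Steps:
w(G, m) = -3 (w(G, m) = -4 + (m + G)/(G + m) = -4 + (G + m)/(G + m) = -4 + 1 = -3)
M(x, S) = -⅛ + 114/S (M(x, S) = 114/S - 3/24 = 114/S - 3*1/24 = 114/S - ⅛ = -⅛ + 114/S)
f(O) = 2*O²/5 (f(O) = (O*(O + O))/5 = (O*(2*O))/5 = (2*O²)/5 = 2*O²/5)
f(-212)/M(-145, -189) = ((⅖)*(-212)²)/(((⅛)*(912 - 1*(-189))/(-189))) = ((⅖)*44944)/(((⅛)*(-1/189)*(912 + 189))) = 89888/(5*(((⅛)*(-1/189)*1101))) = 89888/(5*(-367/504)) = (89888/5)*(-504/367) = -45303552/1835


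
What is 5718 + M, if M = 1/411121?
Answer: 2350789879/411121 ≈ 5718.0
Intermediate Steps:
M = 1/411121 ≈ 2.4324e-6
5718 + M = 5718 + 1/411121 = 2350789879/411121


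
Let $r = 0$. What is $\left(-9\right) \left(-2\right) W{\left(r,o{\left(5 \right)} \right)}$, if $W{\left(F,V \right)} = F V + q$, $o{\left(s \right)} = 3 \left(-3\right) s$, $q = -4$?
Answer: $-72$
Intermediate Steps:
$o{\left(s \right)} = - 9 s$
$W{\left(F,V \right)} = -4 + F V$ ($W{\left(F,V \right)} = F V - 4 = -4 + F V$)
$\left(-9\right) \left(-2\right) W{\left(r,o{\left(5 \right)} \right)} = \left(-9\right) \left(-2\right) \left(-4 + 0 \left(\left(-9\right) 5\right)\right) = 18 \left(-4 + 0 \left(-45\right)\right) = 18 \left(-4 + 0\right) = 18 \left(-4\right) = -72$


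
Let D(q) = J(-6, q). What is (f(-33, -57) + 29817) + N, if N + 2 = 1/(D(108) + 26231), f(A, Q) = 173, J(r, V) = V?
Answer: 789853933/26339 ≈ 29988.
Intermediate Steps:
D(q) = q
N = -52677/26339 (N = -2 + 1/(108 + 26231) = -2 + 1/26339 = -52677/26339 ≈ -2.0000)
(f(-33, -57) + 29817) + N = (173 + 29817) - 52677/26339 = 29990 - 52677/26339 = 789853933/26339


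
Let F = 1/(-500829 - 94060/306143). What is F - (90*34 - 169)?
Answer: -443263692986980/153325386607 ≈ -2891.0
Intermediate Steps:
F = -306143/153325386607 (F = 1/(-500829 - 94060*1/306143) = 1/(-500829 - 94060/306143) = 1/(-153325386607/306143) = -306143/153325386607 ≈ -1.9967e-6)
F - (90*34 - 169) = -306143/153325386607 - (90*34 - 169) = -306143/153325386607 - (3060 - 169) = -306143/153325386607 - 1*2891 = -306143/153325386607 - 2891 = -443263692986980/153325386607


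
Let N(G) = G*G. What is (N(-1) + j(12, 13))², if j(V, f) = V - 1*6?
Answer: 49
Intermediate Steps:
j(V, f) = -6 + V (j(V, f) = V - 6 = -6 + V)
N(G) = G²
(N(-1) + j(12, 13))² = ((-1)² + (-6 + 12))² = (1 + 6)² = 7² = 49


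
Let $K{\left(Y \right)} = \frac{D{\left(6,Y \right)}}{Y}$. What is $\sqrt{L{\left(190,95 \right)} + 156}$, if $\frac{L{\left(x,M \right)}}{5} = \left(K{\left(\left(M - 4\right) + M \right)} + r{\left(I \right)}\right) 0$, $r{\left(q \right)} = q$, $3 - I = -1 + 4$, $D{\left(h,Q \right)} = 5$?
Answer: $2 \sqrt{39} \approx 12.49$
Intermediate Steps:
$K{\left(Y \right)} = \frac{5}{Y}$
$I = 0$ ($I = 3 - \left(-1 + 4\right) = 3 - 3 = 0$)
$L{\left(x,M \right)} = 0$ ($L{\left(x,M \right)} = 5 \left(\frac{5}{\left(M - 4\right) + M} + 0\right) 0 = 5 \left(\frac{5}{\left(-4 + M\right) + M} + 0\right) 0 = 5 \left(\frac{5}{-4 + 2 M} + 0\right) 0 = 5 \frac{5}{-4 + 2 M} 0 = 5 \cdot 0 = 0$)
$\sqrt{L{\left(190,95 \right)} + 156} = \sqrt{0 + 156} = \sqrt{156} = 2 \sqrt{39}$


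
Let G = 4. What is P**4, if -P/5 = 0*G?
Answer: 0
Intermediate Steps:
P = 0 (P = -0*4 = -5*0 = 0)
P**4 = 0**4 = 0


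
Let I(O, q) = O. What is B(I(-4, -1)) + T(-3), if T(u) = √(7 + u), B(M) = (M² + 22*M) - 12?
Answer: -82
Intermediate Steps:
B(M) = -12 + M² + 22*M
B(I(-4, -1)) + T(-3) = (-12 + (-4)² + 22*(-4)) + √(7 - 3) = (-12 + 16 - 88) + √4 = -84 + 2 = -82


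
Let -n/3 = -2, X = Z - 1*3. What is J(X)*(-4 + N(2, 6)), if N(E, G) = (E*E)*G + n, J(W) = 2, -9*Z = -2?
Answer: 52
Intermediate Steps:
Z = 2/9 (Z = -⅑*(-2) = 2/9 ≈ 0.22222)
X = -25/9 (X = 2/9 - 1*3 = 2/9 - 3 = -25/9 ≈ -2.7778)
n = 6 (n = -3*(-2) = 6)
N(E, G) = 6 + G*E² (N(E, G) = (E*E)*G + 6 = E²*G + 6 = G*E² + 6 = 6 + G*E²)
J(X)*(-4 + N(2, 6)) = 2*(-4 + (6 + 6*2²)) = 2*(-4 + (6 + 6*4)) = 2*(-4 + (6 + 24)) = 2*(-4 + 30) = 2*26 = 52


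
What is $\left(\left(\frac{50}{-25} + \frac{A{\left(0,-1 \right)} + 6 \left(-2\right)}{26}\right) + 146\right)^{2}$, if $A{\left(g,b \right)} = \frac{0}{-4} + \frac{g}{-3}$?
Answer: $\frac{3481956}{169} \approx 20603.0$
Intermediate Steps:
$A{\left(g,b \right)} = - \frac{g}{3}$ ($A{\left(g,b \right)} = 0 \left(- \frac{1}{4}\right) + g \left(- \frac{1}{3}\right) = 0 - \frac{g}{3} = - \frac{g}{3}$)
$\left(\left(\frac{50}{-25} + \frac{A{\left(0,-1 \right)} + 6 \left(-2\right)}{26}\right) + 146\right)^{2} = \left(\left(\frac{50}{-25} + \frac{\left(- \frac{1}{3}\right) 0 + 6 \left(-2\right)}{26}\right) + 146\right)^{2} = \left(\left(50 \left(- \frac{1}{25}\right) + \left(0 - 12\right) \frac{1}{26}\right) + 146\right)^{2} = \left(\left(-2 - \frac{6}{13}\right) + 146\right)^{2} = \left(- \frac{32}{13} + 146\right)^{2} = \left(\frac{1866}{13}\right)^{2} = \frac{3481956}{169}$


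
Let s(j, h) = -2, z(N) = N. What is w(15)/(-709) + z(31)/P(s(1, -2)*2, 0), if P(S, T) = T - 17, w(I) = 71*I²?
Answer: -293554/12053 ≈ -24.355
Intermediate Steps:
P(S, T) = -17 + T
w(15)/(-709) + z(31)/P(s(1, -2)*2, 0) = (71*15²)/(-709) + 31/(-17 + 0) = (71*225)*(-1/709) + 31/(-17) = 15975*(-1/709) + 31*(-1/17) = -15975/709 - 31/17 = -293554/12053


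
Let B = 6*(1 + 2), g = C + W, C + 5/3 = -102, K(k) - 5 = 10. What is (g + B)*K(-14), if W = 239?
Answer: 2300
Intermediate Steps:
K(k) = 15 (K(k) = 5 + 10 = 15)
C = -311/3 (C = -5/3 - 102 = -311/3 ≈ -103.67)
g = 406/3 (g = -311/3 + 239 = 406/3 ≈ 135.33)
B = 18 (B = 6*3 = 18)
(g + B)*K(-14) = (406/3 + 18)*15 = (460/3)*15 = 2300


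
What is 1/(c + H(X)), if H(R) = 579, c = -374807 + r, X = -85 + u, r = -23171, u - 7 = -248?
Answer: -1/397399 ≈ -2.5164e-6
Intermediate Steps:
u = -241 (u = 7 - 248 = -241)
X = -326 (X = -85 - 241 = -326)
c = -397978 (c = -374807 - 23171 = -397978)
1/(c + H(X)) = 1/(-397978 + 579) = 1/(-397399) = -1/397399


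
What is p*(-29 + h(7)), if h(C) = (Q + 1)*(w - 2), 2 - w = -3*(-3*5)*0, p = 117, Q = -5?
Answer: -3393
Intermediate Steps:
w = 2 (w = 2 - (-3)*-3*5*0 = 2 - (-3)*(-15*0) = 2 - (-3)*0 = 2 - 1*0 = 2 + 0 = 2)
h(C) = 0 (h(C) = (-5 + 1)*(2 - 2) = -4*0 = 0)
p*(-29 + h(7)) = 117*(-29 + 0) = 117*(-29) = -3393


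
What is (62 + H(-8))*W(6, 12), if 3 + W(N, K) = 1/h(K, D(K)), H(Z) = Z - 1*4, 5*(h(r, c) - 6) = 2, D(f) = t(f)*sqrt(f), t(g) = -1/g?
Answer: -2275/16 ≈ -142.19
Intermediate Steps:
D(f) = -1/sqrt(f) (D(f) = (-1/f)*sqrt(f) = -1/sqrt(f))
h(r, c) = 32/5 (h(r, c) = 6 + (1/5)*2 = 6 + 2/5 = 32/5)
H(Z) = -4 + Z (H(Z) = Z - 4 = -4 + Z)
W(N, K) = -91/32 (W(N, K) = -3 + 1/(32/5) = -3 + 5/32 = -91/32)
(62 + H(-8))*W(6, 12) = (62 + (-4 - 8))*(-91/32) = (62 - 12)*(-91/32) = 50*(-91/32) = -2275/16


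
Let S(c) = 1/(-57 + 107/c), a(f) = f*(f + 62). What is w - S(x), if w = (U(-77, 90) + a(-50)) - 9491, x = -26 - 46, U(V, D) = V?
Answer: -42817376/4211 ≈ -10168.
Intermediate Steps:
a(f) = f*(62 + f)
x = -72
w = -10168 (w = (-77 - 50*(62 - 50)) - 9491 = (-77 - 50*12) - 9491 = (-77 - 600) - 9491 = -677 - 9491 = -10168)
w - S(x) = -10168 - (-1)*(-72)/(-107 + 57*(-72)) = -10168 - (-1)*(-72)/(-107 - 4104) = -10168 - (-1)*(-72)/(-4211) = -10168 - (-1)*(-72)*(-1)/4211 = -10168 - 1*(-72/4211) = -10168 + 72/4211 = -42817376/4211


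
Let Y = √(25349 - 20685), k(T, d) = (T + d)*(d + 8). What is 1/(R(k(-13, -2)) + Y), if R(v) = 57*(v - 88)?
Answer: -5073/51468326 - √1166/51468326 ≈ -9.9229e-5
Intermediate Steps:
k(T, d) = (8 + d)*(T + d) (k(T, d) = (T + d)*(8 + d) = (8 + d)*(T + d))
R(v) = -5016 + 57*v (R(v) = 57*(-88 + v) = -5016 + 57*v)
Y = 2*√1166 (Y = √4664 = 2*√1166 ≈ 68.293)
1/(R(k(-13, -2)) + Y) = 1/((-5016 + 57*((-2)² + 8*(-13) + 8*(-2) - 13*(-2))) + 2*√1166) = 1/((-5016 + 57*(4 - 104 - 16 + 26)) + 2*√1166) = 1/((-5016 + 57*(-90)) + 2*√1166) = 1/((-5016 - 5130) + 2*√1166) = 1/(-10146 + 2*√1166)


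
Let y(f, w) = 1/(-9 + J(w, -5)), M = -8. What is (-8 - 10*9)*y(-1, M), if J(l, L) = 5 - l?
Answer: -49/2 ≈ -24.500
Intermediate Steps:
y(f, w) = 1/(-4 - w) (y(f, w) = 1/(-9 + (5 - w)) = 1/(-4 - w))
(-8 - 10*9)*y(-1, M) = (-8 - 10*9)*(-1/(4 - 8)) = (-8 - 90)*(-1/(-4)) = -(-98)*(-1)/4 = -98*1/4 = -49/2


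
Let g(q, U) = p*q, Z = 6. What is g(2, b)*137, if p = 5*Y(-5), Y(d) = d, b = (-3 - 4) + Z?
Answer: -6850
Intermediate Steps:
b = -1 (b = (-3 - 4) + 6 = -7 + 6 = -1)
p = -25 (p = 5*(-5) = -25)
g(q, U) = -25*q
g(2, b)*137 = -25*2*137 = -50*137 = -6850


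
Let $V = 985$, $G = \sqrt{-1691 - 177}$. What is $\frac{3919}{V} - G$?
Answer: $\frac{3919}{985} - 2 i \sqrt{467} \approx 3.9787 - 43.22 i$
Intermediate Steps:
$G = 2 i \sqrt{467}$ ($G = \sqrt{-1868} = 2 i \sqrt{467} \approx 43.22 i$)
$\frac{3919}{V} - G = \frac{3919}{985} - 2 i \sqrt{467}$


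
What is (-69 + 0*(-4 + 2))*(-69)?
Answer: 4761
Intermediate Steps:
(-69 + 0*(-4 + 2))*(-69) = (-69 + 0*(-2))*(-69) = (-69 + 0)*(-69) = -69*(-69) = 4761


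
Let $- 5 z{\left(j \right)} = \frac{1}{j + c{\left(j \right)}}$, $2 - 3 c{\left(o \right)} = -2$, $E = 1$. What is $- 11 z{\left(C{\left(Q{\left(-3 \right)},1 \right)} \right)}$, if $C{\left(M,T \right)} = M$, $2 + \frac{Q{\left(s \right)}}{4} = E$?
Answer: $- \frac{33}{40} \approx -0.825$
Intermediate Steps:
$c{\left(o \right)} = \frac{4}{3}$ ($c{\left(o \right)} = \frac{2}{3} - - \frac{2}{3} = \frac{2}{3} + \frac{2}{3} = \frac{4}{3}$)
$Q{\left(s \right)} = -4$ ($Q{\left(s \right)} = -8 + 4 \cdot 1 = -8 + 4 = -4$)
$z{\left(j \right)} = - \frac{1}{5 \left(\frac{4}{3} + j\right)}$ ($z{\left(j \right)} = - \frac{1}{5 \left(j + \frac{4}{3}\right)} = - \frac{1}{5 \left(\frac{4}{3} + j\right)}$)
$- 11 z{\left(C{\left(Q{\left(-3 \right)},1 \right)} \right)} = - 11 \left(- \frac{3}{20 + 15 \left(-4\right)}\right) = - 11 \left(- \frac{3}{20 - 60}\right) = - 11 \left(- \frac{3}{-40}\right) = - 11 \left(\left(-3\right) \left(- \frac{1}{40}\right)\right) = \left(-11\right) \frac{3}{40} = - \frac{33}{40}$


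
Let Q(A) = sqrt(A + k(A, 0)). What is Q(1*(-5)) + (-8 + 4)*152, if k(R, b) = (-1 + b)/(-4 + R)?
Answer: -608 + 2*I*sqrt(11)/3 ≈ -608.0 + 2.2111*I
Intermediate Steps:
k(R, b) = (-1 + b)/(-4 + R)
Q(A) = sqrt(A - 1/(-4 + A)) (Q(A) = sqrt(A + (-1 + 0)/(-4 + A)) = sqrt(A - 1/(-4 + A)))
Q(1*(-5)) + (-8 + 4)*152 = sqrt((-1 + (1*(-5))*(-4 + 1*(-5)))/(-4 + 1*(-5))) + (-8 + 4)*152 = sqrt((-1 - 5*(-4 - 5))/(-4 - 5)) - 4*152 = sqrt((-1 - 5*(-9))/(-9)) - 608 = sqrt(-(-1 + 45)/9) - 608 = sqrt(-1/9*44) - 608 = sqrt(-44/9) - 608 = 2*I*sqrt(11)/3 - 608 = -608 + 2*I*sqrt(11)/3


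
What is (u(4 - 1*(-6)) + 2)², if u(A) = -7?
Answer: 25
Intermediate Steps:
(u(4 - 1*(-6)) + 2)² = (-7 + 2)² = (-5)² = 25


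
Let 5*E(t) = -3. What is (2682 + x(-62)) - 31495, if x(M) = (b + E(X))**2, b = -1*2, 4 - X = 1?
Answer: -720156/25 ≈ -28806.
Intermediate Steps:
X = 3 (X = 4 - 1*1 = 4 - 1 = 3)
b = -2
E(t) = -3/5 (E(t) = (1/5)*(-3) = -3/5)
x(M) = 169/25 (x(M) = (-2 - 3/5)**2 = (-13/5)**2 = 169/25)
(2682 + x(-62)) - 31495 = (2682 + 169/25) - 31495 = 67219/25 - 31495 = -720156/25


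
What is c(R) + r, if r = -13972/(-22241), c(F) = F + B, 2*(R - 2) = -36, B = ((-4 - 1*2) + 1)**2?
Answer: 214141/22241 ≈ 9.6282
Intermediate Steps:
B = 25 (B = ((-4 - 2) + 1)**2 = (-6 + 1)**2 = (-5)**2 = 25)
R = -16 (R = 2 + (1/2)*(-36) = 2 - 18 = -16)
c(F) = 25 + F (c(F) = F + 25 = 25 + F)
r = 13972/22241 (r = -13972*(-1/22241) = 13972/22241 ≈ 0.62821)
c(R) + r = (25 - 16) + 13972/22241 = 9 + 13972/22241 = 214141/22241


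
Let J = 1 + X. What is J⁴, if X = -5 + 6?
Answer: 16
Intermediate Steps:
X = 1
J = 2 (J = 1 + 1 = 2)
J⁴ = 2⁴ = 16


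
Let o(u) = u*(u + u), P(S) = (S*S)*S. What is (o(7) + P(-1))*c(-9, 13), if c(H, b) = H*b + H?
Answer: -12222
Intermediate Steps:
c(H, b) = H + H*b
P(S) = S**3 (P(S) = S**2*S = S**3)
o(u) = 2*u**2 (o(u) = u*(2*u) = 2*u**2)
(o(7) + P(-1))*c(-9, 13) = (2*7**2 + (-1)**3)*(-9*(1 + 13)) = (2*49 - 1)*(-9*14) = (98 - 1)*(-126) = 97*(-126) = -12222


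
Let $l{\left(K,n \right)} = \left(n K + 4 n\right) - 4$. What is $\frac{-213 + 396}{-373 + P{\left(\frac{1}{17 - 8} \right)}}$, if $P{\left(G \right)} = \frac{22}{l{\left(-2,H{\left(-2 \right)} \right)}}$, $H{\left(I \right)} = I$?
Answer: $- \frac{244}{501} \approx -0.48703$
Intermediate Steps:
$l{\left(K,n \right)} = -4 + 4 n + K n$ ($l{\left(K,n \right)} = \left(K n + 4 n\right) - 4 = \left(4 n + K n\right) - 4 = -4 + 4 n + K n$)
$P{\left(G \right)} = - \frac{11}{4}$ ($P{\left(G \right)} = \frac{22}{-4 + 4 \left(-2\right) - -4} = \frac{22}{-4 - 8 + 4} = \frac{22}{-8} = 22 \left(- \frac{1}{8}\right) = - \frac{11}{4}$)
$\frac{-213 + 396}{-373 + P{\left(\frac{1}{17 - 8} \right)}} = \frac{-213 + 396}{-373 - \frac{11}{4}} = \frac{183}{- \frac{1503}{4}} = 183 \left(- \frac{4}{1503}\right) = - \frac{244}{501}$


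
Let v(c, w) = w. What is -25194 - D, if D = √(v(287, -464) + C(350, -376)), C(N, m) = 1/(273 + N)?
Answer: -25194 - 3*I*√20010137/623 ≈ -25194.0 - 21.541*I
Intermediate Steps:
D = 3*I*√20010137/623 (D = √(-464 + 1/(273 + 350)) = √(-464 + 1/623) = √(-289071/623) = 3*I*√20010137/623 ≈ 21.541*I)
-25194 - D = -25194 - 3*I*√20010137/623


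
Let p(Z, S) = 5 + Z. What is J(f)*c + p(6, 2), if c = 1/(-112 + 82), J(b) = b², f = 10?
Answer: 23/3 ≈ 7.6667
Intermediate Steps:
c = -1/30 (c = 1/(-30) = -1/30 ≈ -0.033333)
J(f)*c + p(6, 2) = 10²*(-1/30) + (5 + 6) = 100*(-1/30) + 11 = -10/3 + 11 = 23/3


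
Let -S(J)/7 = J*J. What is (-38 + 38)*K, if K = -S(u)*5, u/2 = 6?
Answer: 0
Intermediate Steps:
u = 12 (u = 2*6 = 12)
S(J) = -7*J² (S(J) = -7*J*J = -7*J²)
K = 5040 (K = -(-7)*12²*5 = -(-7)*144*5 = -1*(-1008)*5 = 1008*5 = 5040)
(-38 + 38)*K = (-38 + 38)*5040 = 0*5040 = 0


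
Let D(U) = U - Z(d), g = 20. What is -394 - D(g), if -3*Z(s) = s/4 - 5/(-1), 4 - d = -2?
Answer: -2497/6 ≈ -416.17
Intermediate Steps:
d = 6 (d = 4 - 1*(-2) = 4 + 2 = 6)
Z(s) = -5/3 - s/12 (Z(s) = -(s/4 - 5/(-1))/3 = -(s*(¼) - 5*(-1))/3 = -(s/4 + 5)/3 = -(5 + s/4)/3 = -5/3 - s/12)
D(U) = 13/6 + U (D(U) = U - (-5/3 - 1/12*6) = U - (-5/3 - ½) = U - 1*(-13/6) = U + 13/6 = 13/6 + U)
-394 - D(g) = -394 - (13/6 + 20) = -394 - 1*133/6 = -394 - 133/6 = -2497/6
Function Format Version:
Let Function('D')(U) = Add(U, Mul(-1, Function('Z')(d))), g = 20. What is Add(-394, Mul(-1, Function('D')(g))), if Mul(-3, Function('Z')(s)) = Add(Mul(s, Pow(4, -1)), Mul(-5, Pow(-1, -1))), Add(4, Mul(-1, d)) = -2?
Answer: Rational(-2497, 6) ≈ -416.17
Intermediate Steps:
d = 6 (d = Add(4, Mul(-1, -2)) = Add(4, 2) = 6)
Function('Z')(s) = Add(Rational(-5, 3), Mul(Rational(-1, 12), s)) (Function('Z')(s) = Mul(Rational(-1, 3), Add(Mul(s, Pow(4, -1)), Mul(-5, Pow(-1, -1)))) = Mul(Rational(-1, 3), Add(Mul(s, Rational(1, 4)), Mul(-5, -1))) = Mul(Rational(-1, 3), Add(Mul(Rational(1, 4), s), 5)) = Mul(Rational(-1, 3), Add(5, Mul(Rational(1, 4), s))) = Add(Rational(-5, 3), Mul(Rational(-1, 12), s)))
Function('D')(U) = Add(Rational(13, 6), U) (Function('D')(U) = Add(U, Mul(-1, Add(Rational(-5, 3), Mul(Rational(-1, 12), 6)))) = Add(U, Mul(-1, Add(Rational(-5, 3), Rational(-1, 2)))) = Add(U, Mul(-1, Rational(-13, 6))) = Add(U, Rational(13, 6)) = Add(Rational(13, 6), U))
Add(-394, Mul(-1, Function('D')(g))) = Add(-394, Mul(-1, Add(Rational(13, 6), 20))) = Add(-394, Mul(-1, Rational(133, 6))) = Add(-394, Rational(-133, 6)) = Rational(-2497, 6)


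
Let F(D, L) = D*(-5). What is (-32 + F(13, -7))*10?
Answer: -970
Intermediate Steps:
F(D, L) = -5*D
(-32 + F(13, -7))*10 = (-32 - 5*13)*10 = (-32 - 65)*10 = -97*10 = -970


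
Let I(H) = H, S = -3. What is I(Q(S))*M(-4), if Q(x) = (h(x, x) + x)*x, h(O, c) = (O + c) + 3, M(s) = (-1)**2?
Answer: 18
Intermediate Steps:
M(s) = 1
h(O, c) = 3 + O + c
Q(x) = x*(3 + 3*x) (Q(x) = ((3 + x + x) + x)*x = ((3 + 2*x) + x)*x = (3 + 3*x)*x = x*(3 + 3*x))
I(Q(S))*M(-4) = (3*(-3)*(1 - 3))*1 = (3*(-3)*(-2))*1 = 18*1 = 18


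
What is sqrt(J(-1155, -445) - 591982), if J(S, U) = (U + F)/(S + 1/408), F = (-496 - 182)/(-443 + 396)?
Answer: I*sqrt(290393168545917868630)/22148233 ≈ 769.4*I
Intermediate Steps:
F = 678/47 (F = -678/(-47) = -678*(-1/47) = 678/47 ≈ 14.426)
J(S, U) = (678/47 + U)/(1/408 + S) (J(S, U) = (U + 678/47)/(S + 1/408) = (678/47 + U)/(S + 1/408) = (678/47 + U)/(1/408 + S))
sqrt(J(-1155, -445) - 591982) = sqrt(408*(678 + 47*(-445))/(47*(1 + 408*(-1155))) - 591982) = sqrt(408*(678 - 20915)/(47*(1 - 471240)) - 591982) = sqrt((408/47)*(-20237)/(-471239) - 591982) = sqrt((408/47)*(-1/471239)*(-20237) - 591982) = sqrt(8256696/22148233 - 591982) = sqrt(-13111347011110/22148233) = I*sqrt(290393168545917868630)/22148233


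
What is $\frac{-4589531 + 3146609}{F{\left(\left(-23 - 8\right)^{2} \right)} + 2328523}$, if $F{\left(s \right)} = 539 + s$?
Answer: $- \frac{1442922}{2330023} \approx -0.61927$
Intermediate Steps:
$\frac{-4589531 + 3146609}{F{\left(\left(-23 - 8\right)^{2} \right)} + 2328523} = \frac{-4589531 + 3146609}{\left(539 + \left(-23 - 8\right)^{2}\right) + 2328523} = - \frac{1442922}{\left(539 + \left(-31\right)^{2}\right) + 2328523} = - \frac{1442922}{\left(539 + 961\right) + 2328523} = - \frac{1442922}{1500 + 2328523} = - \frac{1442922}{2330023}$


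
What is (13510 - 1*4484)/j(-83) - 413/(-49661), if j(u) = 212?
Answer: 4229507/99322 ≈ 42.584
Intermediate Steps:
(13510 - 1*4484)/j(-83) - 413/(-49661) = (13510 - 1*4484)/212 - 413/(-49661) = (13510 - 4484)*(1/212) - 413*(-1/49661) = 9026*(1/212) + 413/49661 = 4513/106 + 413/49661 = 4229507/99322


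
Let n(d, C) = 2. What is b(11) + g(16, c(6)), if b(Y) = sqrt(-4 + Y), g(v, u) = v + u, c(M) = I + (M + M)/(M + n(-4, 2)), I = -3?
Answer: 29/2 + sqrt(7) ≈ 17.146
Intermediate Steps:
c(M) = -3 + 2*M/(2 + M) (c(M) = -3 + (M + M)/(M + 2) = -3 + (2*M)/(2 + M) = -3 + 2*M/(2 + M))
g(v, u) = u + v
b(11) + g(16, c(6)) = sqrt(-4 + 11) + ((-6 - 1*6)/(2 + 6) + 16) = sqrt(7) + ((-6 - 6)/8 + 16) = sqrt(7) + ((1/8)*(-12) + 16) = sqrt(7) + (-3/2 + 16) = sqrt(7) + 29/2 = 29/2 + sqrt(7)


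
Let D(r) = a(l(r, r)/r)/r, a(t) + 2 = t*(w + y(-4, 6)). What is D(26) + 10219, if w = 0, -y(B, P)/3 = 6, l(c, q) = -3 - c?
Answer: 3454257/338 ≈ 10220.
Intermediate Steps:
y(B, P) = -18 (y(B, P) = -3*6 = -18)
a(t) = -2 - 18*t (a(t) = -2 + t*(0 - 18) = -2 + t*(-18) = -2 - 18*t)
D(r) = (-2 - 18*(-3 - r)/r)/r
D(26) + 10219 = 2*(27 + 8*26)/26² + 10219 = 2*(1/676)*(27 + 208) + 10219 = 2*(1/676)*235 + 10219 = 235/338 + 10219 = 3454257/338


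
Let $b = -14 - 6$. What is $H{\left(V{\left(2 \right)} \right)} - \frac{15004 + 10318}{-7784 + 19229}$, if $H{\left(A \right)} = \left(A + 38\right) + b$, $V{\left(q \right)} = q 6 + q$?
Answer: $\frac{340918}{11445} \approx 29.788$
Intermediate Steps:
$V{\left(q \right)} = 7 q$ ($V{\left(q \right)} = 6 q + q = 7 q$)
$b = -20$
$H{\left(A \right)} = 18 + A$ ($H{\left(A \right)} = \left(A + 38\right) - 20 = \left(38 + A\right) - 20 = 18 + A$)
$H{\left(V{\left(2 \right)} \right)} - \frac{15004 + 10318}{-7784 + 19229} = \left(18 + 7 \cdot 2\right) - \frac{15004 + 10318}{-7784 + 19229} = \left(18 + 14\right) - \frac{25322}{11445} = 32 - 25322 \cdot \frac{1}{11445} = 32 - \frac{25322}{11445} = \frac{340918}{11445}$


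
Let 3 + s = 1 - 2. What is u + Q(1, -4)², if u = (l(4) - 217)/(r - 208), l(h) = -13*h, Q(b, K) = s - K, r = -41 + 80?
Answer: 269/169 ≈ 1.5917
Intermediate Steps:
r = 39
s = -4 (s = -3 + (1 - 2) = -3 - 1 = -4)
Q(b, K) = -4 - K
u = 269/169 (u = (-13*4 - 217)/(39 - 208) = (-52 - 217)/(-169) = -269*(-1/169) = 269/169 ≈ 1.5917)
u + Q(1, -4)² = 269/169 + (-4 - 1*(-4))² = 269/169 + (-4 + 4)² = 269/169 + 0² = 269/169 + 0 = 269/169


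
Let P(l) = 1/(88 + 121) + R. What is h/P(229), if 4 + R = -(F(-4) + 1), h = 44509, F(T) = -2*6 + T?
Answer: 9302381/2300 ≈ 4044.5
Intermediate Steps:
F(T) = -12 + T
R = 11 (R = -4 - ((-12 - 4) + 1) = -4 - (-16 + 1) = -4 - 1*(-15) = -4 + 15 = 11)
P(l) = 2300/209 (P(l) = 1/(88 + 121) + 11 = 1/209 + 11 = 2300/209)
h/P(229) = 44509/(2300/209) = 44509*(209/2300) = 9302381/2300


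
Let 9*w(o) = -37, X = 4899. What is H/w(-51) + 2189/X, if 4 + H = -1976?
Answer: 87381173/181263 ≈ 482.07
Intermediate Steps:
H = -1980 (H = -4 - 1976 = -1980)
w(o) = -37/9 (w(o) = (⅑)*(-37) = -37/9)
H/w(-51) + 2189/X = -1980/(-37/9) + 2189/4899 = -1980*(-9/37) + 2189*(1/4899) = 17820/37 + 2189/4899 = 87381173/181263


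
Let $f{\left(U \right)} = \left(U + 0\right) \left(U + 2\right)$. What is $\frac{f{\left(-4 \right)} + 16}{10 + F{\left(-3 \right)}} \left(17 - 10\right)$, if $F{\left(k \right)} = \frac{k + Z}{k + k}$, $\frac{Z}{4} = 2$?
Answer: $\frac{1008}{55} \approx 18.327$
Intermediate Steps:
$Z = 8$ ($Z = 4 \cdot 2 = 8$)
$F{\left(k \right)} = \frac{8 + k}{2 k}$ ($F{\left(k \right)} = \frac{k + 8}{k + k} = \frac{8 + k}{2 k}$)
$f{\left(U \right)} = U \left(2 + U\right)$
$\frac{f{\left(-4 \right)} + 16}{10 + F{\left(-3 \right)}} \left(17 - 10\right) = \frac{- 4 \left(2 - 4\right) + 16}{10 + \frac{8 - 3}{2 \left(-3\right)}} \left(17 - 10\right) = \frac{\left(-4\right) \left(-2\right) + 16}{10 + \frac{1}{2} \left(- \frac{1}{3}\right) 5} \cdot 7 = \frac{8 + 16}{10 - \frac{5}{6}} \cdot 7 = \frac{24}{\frac{55}{6}} \cdot 7 = 24 \cdot \frac{6}{55} \cdot 7 = \frac{144}{55} \cdot 7 = \frac{1008}{55}$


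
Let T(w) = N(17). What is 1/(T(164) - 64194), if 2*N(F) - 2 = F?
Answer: -2/128369 ≈ -1.5580e-5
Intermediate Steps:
N(F) = 1 + F/2
T(w) = 19/2 (T(w) = 1 + (½)*17 = 1 + 17/2 = 19/2)
1/(T(164) - 64194) = 1/(19/2 - 64194) = 1/(-128369/2) = -2/128369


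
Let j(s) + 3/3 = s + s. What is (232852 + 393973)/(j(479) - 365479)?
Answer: -626825/364522 ≈ -1.7196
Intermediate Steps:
j(s) = -1 + 2*s (j(s) = -1 + (s + s) = -1 + 2*s)
(232852 + 393973)/(j(479) - 365479) = (232852 + 393973)/((-1 + 2*479) - 365479) = 626825/((-1 + 958) - 365479) = 626825/(957 - 365479) = 626825/(-364522) = 626825*(-1/364522) = -626825/364522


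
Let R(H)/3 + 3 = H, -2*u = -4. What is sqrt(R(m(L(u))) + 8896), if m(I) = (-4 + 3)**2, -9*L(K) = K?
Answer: sqrt(8890) ≈ 94.287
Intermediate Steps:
u = 2 (u = -1/2*(-4) = 2)
L(K) = -K/9
m(I) = 1 (m(I) = (-1)**2 = 1)
R(H) = -9 + 3*H
sqrt(R(m(L(u))) + 8896) = sqrt((-9 + 3*1) + 8896) = sqrt((-9 + 3) + 8896) = sqrt(-6 + 8896) = sqrt(8890)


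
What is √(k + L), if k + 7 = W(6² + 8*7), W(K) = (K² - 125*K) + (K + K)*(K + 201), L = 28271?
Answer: 2*√19785 ≈ 281.32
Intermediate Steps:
W(K) = K² - 125*K + 2*K*(201 + K) (W(K) = (K² - 125*K) + (2*K)*(201 + K) = (K² - 125*K) + 2*K*(201 + K) = K² - 125*K + 2*K*(201 + K))
k = 50869 (k = -7 + (6² + 8*7)*(277 + 3*(6² + 8*7)) = -7 + (36 + 56)*(277 + 3*(36 + 56)) = -7 + 92*(277 + 3*92) = -7 + 92*(277 + 276) = -7 + 92*553 = -7 + 50876 = 50869)
√(k + L) = √(50869 + 28271) = √79140 = 2*√19785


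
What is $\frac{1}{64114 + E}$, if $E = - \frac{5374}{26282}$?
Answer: $\frac{13141}{842519387} \approx 1.5597 \cdot 10^{-5}$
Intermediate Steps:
$E = - \frac{2687}{13141}$ ($E = \left(-5374\right) \frac{1}{26282} = - \frac{2687}{13141} \approx -0.20447$)
$\frac{1}{64114 + E} = \frac{1}{64114 - \frac{2687}{13141}} = \frac{1}{\frac{842519387}{13141}} = \frac{13141}{842519387}$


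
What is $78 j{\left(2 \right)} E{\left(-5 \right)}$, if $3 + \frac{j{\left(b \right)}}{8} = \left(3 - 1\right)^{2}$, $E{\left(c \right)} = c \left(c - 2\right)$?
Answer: $21840$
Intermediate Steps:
$E{\left(c \right)} = c \left(-2 + c\right)$
$j{\left(b \right)} = 8$ ($j{\left(b \right)} = -24 + 8 \left(3 - 1\right)^{2} = -24 + 8 \cdot 2^{2} = -24 + 8 \cdot 4 = -24 + 32 = 8$)
$78 j{\left(2 \right)} E{\left(-5 \right)} = 78 \cdot 8 \left(- 5 \left(-2 - 5\right)\right) = 624 \left(\left(-5\right) \left(-7\right)\right) = 624 \cdot 35 = 21840$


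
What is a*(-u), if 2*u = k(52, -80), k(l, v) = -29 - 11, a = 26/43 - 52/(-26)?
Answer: 2240/43 ≈ 52.093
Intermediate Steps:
a = 112/43 (a = 26*(1/43) - 52*(-1/26) = 26/43 + 2 = 112/43 ≈ 2.6047)
k(l, v) = -40
u = -20 (u = (1/2)*(-40) = -20)
a*(-u) = 112*(-1*(-20))/43 = (112/43)*20 = 2240/43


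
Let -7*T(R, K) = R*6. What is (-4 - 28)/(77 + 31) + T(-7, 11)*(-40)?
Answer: -6488/27 ≈ -240.30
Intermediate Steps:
T(R, K) = -6*R/7 (T(R, K) = -R*6/7 = -6*R/7)
(-4 - 28)/(77 + 31) + T(-7, 11)*(-40) = (-4 - 28)/(77 + 31) - 6/7*(-7)*(-40) = -32/108 + 6*(-40) = -32*1/108 - 240 = -8/27 - 240 = -6488/27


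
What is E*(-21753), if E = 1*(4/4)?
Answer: -21753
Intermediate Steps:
E = 1 (E = 1*(4*(¼)) = 1*1 = 1)
E*(-21753) = 1*(-21753) = -21753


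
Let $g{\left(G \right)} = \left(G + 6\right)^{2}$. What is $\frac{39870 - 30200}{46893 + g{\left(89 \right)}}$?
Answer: $\frac{4835}{27959} \approx 0.17293$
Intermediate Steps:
$g{\left(G \right)} = \left(6 + G\right)^{2}$
$\frac{39870 - 30200}{46893 + g{\left(89 \right)}} = \frac{39870 - 30200}{46893 + \left(6 + 89\right)^{2}} = \frac{9670}{46893 + 95^{2}} = \frac{9670}{46893 + 9025} = \frac{9670}{55918} = 9670 \cdot \frac{1}{55918} = \frac{4835}{27959}$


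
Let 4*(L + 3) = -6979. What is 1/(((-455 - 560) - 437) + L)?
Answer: -4/12799 ≈ -0.00031252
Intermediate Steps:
L = -6991/4 (L = -3 + (¼)*(-6979) = -3 - 6979/4 = -6991/4 ≈ -1747.8)
1/(((-455 - 560) - 437) + L) = 1/(((-455 - 560) - 437) - 6991/4) = 1/((-1015 - 437) - 6991/4) = 1/(-1452 - 6991/4) = 1/(-12799/4) = -4/12799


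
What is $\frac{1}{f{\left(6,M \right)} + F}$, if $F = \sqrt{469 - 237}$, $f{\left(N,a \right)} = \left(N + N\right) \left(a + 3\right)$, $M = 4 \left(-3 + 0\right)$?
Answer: $- \frac{27}{2858} - \frac{\sqrt{58}}{5716} \approx -0.01078$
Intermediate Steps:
$M = -12$ ($M = 4 \left(-3\right) = -12$)
$f{\left(N,a \right)} = 2 N \left(3 + a\right)$
$F = 2 \sqrt{58}$ ($F = \sqrt{232} = 2 \sqrt{58} \approx 15.232$)
$\frac{1}{f{\left(6,M \right)} + F} = \frac{1}{2 \cdot 6 \left(3 - 12\right) + 2 \sqrt{58}} = \frac{1}{2 \cdot 6 \left(-9\right) + 2 \sqrt{58}} = \frac{1}{-108 + 2 \sqrt{58}}$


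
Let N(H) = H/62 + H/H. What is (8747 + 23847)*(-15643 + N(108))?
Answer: -15803135712/31 ≈ -5.0978e+8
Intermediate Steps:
N(H) = 1 + H/62 (N(H) = H*(1/62) + 1 = H/62 + 1 = 1 + H/62)
(8747 + 23847)*(-15643 + N(108)) = (8747 + 23847)*(-15643 + (1 + (1/62)*108)) = 32594*(-15643 + (1 + 54/31)) = 32594*(-15643 + 85/31) = 32594*(-484848/31) = -15803135712/31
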